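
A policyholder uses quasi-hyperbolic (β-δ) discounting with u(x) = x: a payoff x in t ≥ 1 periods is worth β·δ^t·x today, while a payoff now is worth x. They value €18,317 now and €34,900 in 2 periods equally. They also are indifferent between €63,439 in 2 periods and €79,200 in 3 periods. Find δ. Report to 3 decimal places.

δ ≈ 0.801

The second indifference involves only future payoffs, so β cancels: β·δ^2·63439 = β·δ^3·79200, giving δ = 63439/79200 = 0.80100.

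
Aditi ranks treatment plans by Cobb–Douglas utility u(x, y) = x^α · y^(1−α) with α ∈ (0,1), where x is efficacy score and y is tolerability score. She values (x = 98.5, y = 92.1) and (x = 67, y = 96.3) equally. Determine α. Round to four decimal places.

α ≈ 0.1037

Set the two utilities equal: 98.5^α·92.1^(1−α) = 67^α·96.3^(1−α).
Rearrange to (98.5/67)^α = (96.3/92.1)^(1−α) and take logs: α·0.3853639 = (1−α)·0.0445934.
Thus α·(0.4299573) = 0.0445934, so α = 0.0445934/0.4299573 ≈ 0.1037.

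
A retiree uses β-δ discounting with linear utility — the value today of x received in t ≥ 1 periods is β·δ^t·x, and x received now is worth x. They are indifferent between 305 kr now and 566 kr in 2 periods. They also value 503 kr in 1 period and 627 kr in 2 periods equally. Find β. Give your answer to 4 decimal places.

From the later pair, β·δ^1·503 = β·δ^2·627; dividing through, δ = 503/627 = 0.80223.
Now use the now-vs-future pair: 305 = β·δ^2·566 gives β = 305/(0.64358·566) ≈ 0.8373.

β ≈ 0.8373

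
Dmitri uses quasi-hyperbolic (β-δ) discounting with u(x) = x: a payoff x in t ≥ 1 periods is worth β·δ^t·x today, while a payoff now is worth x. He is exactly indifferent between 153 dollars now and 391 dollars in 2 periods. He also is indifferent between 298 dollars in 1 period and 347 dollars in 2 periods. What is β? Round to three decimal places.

From the later pair, β·δ^1·298 = β·δ^2·347; dividing through, δ = 298/347 = 0.85879.
The first indifference: 153 = β·δ^2·391, so β = 153/(δ^2·391) = 153/(0.73752·391) ≈ 0.531.

β ≈ 0.531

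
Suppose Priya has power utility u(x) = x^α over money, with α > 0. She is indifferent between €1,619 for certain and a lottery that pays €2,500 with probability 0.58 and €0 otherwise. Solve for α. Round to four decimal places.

Since u(0) = 0, the lottery's EU is 0.58·2500^α.
Equating: 1619^α = 0.58·2500^α, i.e. 0.6476^α = 0.58.
Take logs: α = ln 0.58 / ln(1619/2500) ≈ 1.253739.

α ≈ 1.2537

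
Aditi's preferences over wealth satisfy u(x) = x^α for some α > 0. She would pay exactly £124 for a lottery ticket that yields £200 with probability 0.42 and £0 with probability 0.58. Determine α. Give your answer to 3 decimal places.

The lottery's expected utility is 0.42·u(200) + 0.58·u(0) = 0.42·200^α (since u(0) = 0 for α > 0).
Equating: 124^α = 0.42·200^α, i.e. 0.6200^α = 0.42.
Take logs: α = ln 0.42 / ln(124/200) ≈ 1.81472.

α ≈ 1.815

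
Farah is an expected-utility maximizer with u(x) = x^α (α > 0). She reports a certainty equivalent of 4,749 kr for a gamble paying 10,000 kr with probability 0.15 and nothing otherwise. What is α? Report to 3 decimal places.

α ≈ 2.548

The lottery's expected utility is 0.15·u(10000) + 0.85·u(0) = 0.15·10000^α (since u(0) = 0 for α > 0).
Indifference: 4749^α = 0.15·10000^α, so (4749/10000)^α = 0.15.
Taking logs: α·ln(4749/10000) = ln(0.15), so α = -1.897120 / -0.744651 ≈ 2.548.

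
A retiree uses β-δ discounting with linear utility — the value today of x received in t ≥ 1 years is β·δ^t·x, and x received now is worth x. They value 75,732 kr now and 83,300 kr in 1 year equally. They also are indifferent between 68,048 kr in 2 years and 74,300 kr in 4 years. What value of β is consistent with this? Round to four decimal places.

The second indifference involves only future payoffs, so β cancels: β·δ^2·68048 = β·δ^4·74300, giving δ^2 = 68048/74300 = 0.91585, so δ = 0.95700.
Substituting δ into 75732 = β·δ·83300: β = 75732/(79718.346) ≈ 0.9500.

β ≈ 0.9500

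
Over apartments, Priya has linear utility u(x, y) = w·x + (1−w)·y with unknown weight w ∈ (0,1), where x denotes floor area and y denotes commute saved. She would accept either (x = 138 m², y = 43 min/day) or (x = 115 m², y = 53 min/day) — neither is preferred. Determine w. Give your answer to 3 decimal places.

u(138,43) = u(115,53) means w·138 + (1−w)·43 = w·115 + (1−w)·53.
Collecting terms: w·23 = (1−w)·10.
So w/(1−w) = 10/23 = 0.4348, giving w = 10/(23+10) = 0.303.

w = 0.303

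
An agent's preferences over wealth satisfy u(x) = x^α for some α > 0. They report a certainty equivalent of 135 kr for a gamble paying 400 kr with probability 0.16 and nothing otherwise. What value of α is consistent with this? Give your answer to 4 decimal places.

The lottery's expected utility is 0.16·u(400) + 0.84·u(0) = 0.16·400^α (since u(0) = 0 for α > 0).
Equating: 135^α = 0.16·400^α, i.e. 0.3375^α = 0.16.
Take logs: α = ln 0.16 / ln(135/400) ≈ 1.687165.

α ≈ 1.6872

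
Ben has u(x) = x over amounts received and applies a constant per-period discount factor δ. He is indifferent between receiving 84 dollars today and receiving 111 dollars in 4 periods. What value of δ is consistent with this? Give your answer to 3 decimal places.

Indifference means u(84) = δ^4 · u(111), so δ^4 = u(84)/u(111).
With u(x) = x: δ^4 = 84/111 = 0.75676.
Taking the 4th root: δ = 0.75676^(1/4) ≈ 0.933.

δ ≈ 0.933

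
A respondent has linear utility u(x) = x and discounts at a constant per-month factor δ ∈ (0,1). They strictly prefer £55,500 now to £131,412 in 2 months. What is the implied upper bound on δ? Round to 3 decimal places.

δ < 0.650

Under u(x) = x this choice says 55500 > δ^2·131412.
Hence δ^2 < 55500/131412 = 0.42234, and x ↦ x^(1/2) is increasing on (0,∞).
δ < 0.42234^(1/2) = 0.650.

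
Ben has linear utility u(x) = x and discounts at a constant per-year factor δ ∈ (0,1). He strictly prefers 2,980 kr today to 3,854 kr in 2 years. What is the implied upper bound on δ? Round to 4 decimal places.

Under u(x) = x this choice says 2980 > δ^2·3854.
Hence δ^2 < 2980/3854 = 0.77322, and x ↦ x^(1/2) is increasing on (0,∞).
δ < 0.77322^(1/2) = 0.8793.

δ < 0.8793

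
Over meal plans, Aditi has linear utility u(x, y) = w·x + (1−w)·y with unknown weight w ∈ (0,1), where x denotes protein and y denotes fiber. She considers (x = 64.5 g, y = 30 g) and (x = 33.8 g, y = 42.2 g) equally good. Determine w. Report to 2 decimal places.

Equating utilities: w·64.5 + (1−w)·30 = w·33.8 + (1−w)·42.2.
Collecting terms: w·30.7 = (1−w)·12.2.
The marginal rate of substitution is 12.2/30.7, so w = 12.2/(30.7+12.2) = 0.28.

w = 0.28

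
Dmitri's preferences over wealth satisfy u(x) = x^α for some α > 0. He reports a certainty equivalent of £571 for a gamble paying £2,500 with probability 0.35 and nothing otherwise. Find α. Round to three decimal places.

The lottery's expected utility is 0.35·u(2500) + 0.65·u(0) = 0.35·2500^α (since u(0) = 0 for α > 0).
Equating: 571^α = 0.35·2500^α, i.e. 0.2284^α = 0.35.
Take logs: α = ln 0.35 / ln(571/2500) ≈ 0.71095.

α ≈ 0.711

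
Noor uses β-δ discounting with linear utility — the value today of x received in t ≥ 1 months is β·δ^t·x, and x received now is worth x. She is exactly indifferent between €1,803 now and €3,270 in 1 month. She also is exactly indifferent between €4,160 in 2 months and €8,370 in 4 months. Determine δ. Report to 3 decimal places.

δ ≈ 0.705

Both payoffs in the second observation are in the future, so β drops out: δ^2·4160 = δ^4·8370 ⇒ δ^2 = 4160/8370 = 0.49701, so δ = 0.70499.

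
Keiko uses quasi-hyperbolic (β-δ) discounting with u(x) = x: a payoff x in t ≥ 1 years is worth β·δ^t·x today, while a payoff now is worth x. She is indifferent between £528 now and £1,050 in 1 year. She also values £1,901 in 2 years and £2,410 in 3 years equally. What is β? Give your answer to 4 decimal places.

β ≈ 0.6375

From the later pair, β·δ^2·1901 = β·δ^3·2410; dividing through, δ = 1901/2410 = 0.78880.
Substituting δ into 528 = β·δ·1050: β = 528/(828.237) ≈ 0.6375.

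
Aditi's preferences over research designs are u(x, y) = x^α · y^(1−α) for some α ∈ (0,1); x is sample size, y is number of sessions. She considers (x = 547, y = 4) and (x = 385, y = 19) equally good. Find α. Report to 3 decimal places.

α ≈ 0.816

Set the two utilities equal: 547^α·4^(1−α) = 385^α·19^(1−α).
(547/385)^α = (19/4)^(1−α); take logs: α·ln(547/385) = (1−α)·ln(19/4), i.e. α·0.351205 = (1−α)·1.558145.
So α/(1−α) = (1.558145)/(0.351205) = 4.436568, and α = 4.436568/5.436568 ≈ 0.816.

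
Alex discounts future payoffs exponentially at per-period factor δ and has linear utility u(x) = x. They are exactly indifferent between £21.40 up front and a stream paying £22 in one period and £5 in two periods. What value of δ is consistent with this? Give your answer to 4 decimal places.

The stream is worth 22δ + 5δ² today, so 22δ + 5δ² = 21.40.
Rearranged: 5δ² + 22δ − 21.40 = 0.
By the quadratic formula (taking the positive root), δ = (−22 + √912.00) / 10 ≈ 0.8199.

δ ≈ 0.8199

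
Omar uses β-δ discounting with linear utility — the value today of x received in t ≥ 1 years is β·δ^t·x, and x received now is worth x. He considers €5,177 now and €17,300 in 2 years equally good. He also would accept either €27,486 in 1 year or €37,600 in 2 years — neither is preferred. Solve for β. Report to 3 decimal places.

β ≈ 0.560

From the later pair, β·δ^1·27486 = β·δ^2·37600; dividing through, δ = 27486/37600 = 0.73101.
The first indifference: 5177 = β·δ^2·17300, so β = 5177/(δ^2·17300) = 5177/(0.53438·17300) ≈ 0.560.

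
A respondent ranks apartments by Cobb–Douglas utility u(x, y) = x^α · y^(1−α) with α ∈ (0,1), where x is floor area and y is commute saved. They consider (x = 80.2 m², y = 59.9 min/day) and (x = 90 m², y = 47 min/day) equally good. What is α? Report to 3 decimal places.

Set the two utilities equal: 80.2^α·59.9^(1−α) = 90^α·47^(1−α).
Taking logs: α·ln 80.2 + (1−α)·ln 59.9 = α·ln 90 + (1−α)·ln 47, i.e. α·-0.115286 = (1−α)·-0.242529.
Thus α·(-0.357815) = -0.242529, so α = -0.242529/-0.357815 ≈ 0.678.

α ≈ 0.678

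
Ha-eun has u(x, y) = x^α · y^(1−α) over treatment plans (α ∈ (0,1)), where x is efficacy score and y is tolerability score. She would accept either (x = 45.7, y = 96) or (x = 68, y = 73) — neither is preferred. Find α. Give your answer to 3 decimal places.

α ≈ 0.408

Indifference: 45.7^α · 96^(1−α) = 68^α · 73^(1−α).
(45.7/68)^α = (73/96)^(1−α); take logs: α·ln(45.7/68) = (1−α)·ln(73/96), i.e. α·-0.397409 = (1−α)·-0.273889.
With A = -0.397409 and B = -0.273889: α·A = (1−α)·B, so α = B/(A+B) = -0.273889/-0.671298 ≈ 0.408.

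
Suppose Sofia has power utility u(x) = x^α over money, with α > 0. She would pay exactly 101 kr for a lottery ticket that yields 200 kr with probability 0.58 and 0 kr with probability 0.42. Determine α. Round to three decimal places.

α ≈ 0.797

EU(lottery) = 0.58·200^α + 0.42·0 = 0.58·200^α.
Setting u(101) equal to that: 101^α = 0.58·200^α ⇒ (101/200)^α = 0.58.
Take logs: α = ln 0.58 / ln(101/200) ≈ 0.79732.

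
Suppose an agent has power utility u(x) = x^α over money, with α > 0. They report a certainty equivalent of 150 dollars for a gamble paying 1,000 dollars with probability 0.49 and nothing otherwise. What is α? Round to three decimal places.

EU(lottery) = 0.49·1000^α + 0.51·0 = 0.49·1000^α.
Indifference: 150^α = 0.49·1000^α, so (150/1000)^α = 0.49.
Take logs: α = ln 0.49 / ln(150/1000) ≈ 0.37602.

α ≈ 0.376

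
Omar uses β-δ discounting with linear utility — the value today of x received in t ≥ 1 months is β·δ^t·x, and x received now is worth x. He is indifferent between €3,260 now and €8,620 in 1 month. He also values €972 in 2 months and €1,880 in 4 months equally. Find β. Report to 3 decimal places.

From the later pair, β·δ^2·972 = β·δ^4·1880; dividing through, δ^2 = 972/1880 = 0.51702, so δ = 0.71904.
Now use the now-vs-future pair: 3260 = β·δ·8620 gives β = 3260/(0.71904·8620) ≈ 0.526.

β ≈ 0.526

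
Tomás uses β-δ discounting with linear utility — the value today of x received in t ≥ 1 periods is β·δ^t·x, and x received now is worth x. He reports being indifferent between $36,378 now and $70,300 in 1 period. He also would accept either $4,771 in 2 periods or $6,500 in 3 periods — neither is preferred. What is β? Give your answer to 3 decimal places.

β ≈ 0.705

Both payoffs in the second observation are in the future, so β drops out: δ^2·4771 = δ^3·6500 ⇒ δ = 4771/6500 = 0.73400.
Substituting δ into 36378 = β·δ·70300: β = 36378/(51600.200) ≈ 0.705.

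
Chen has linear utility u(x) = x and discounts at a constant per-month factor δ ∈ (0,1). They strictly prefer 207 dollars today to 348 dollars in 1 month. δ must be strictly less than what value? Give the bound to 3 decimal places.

The preference means 207 > δ·348.
So δ < 207/348 = 0.59483.

δ < 0.595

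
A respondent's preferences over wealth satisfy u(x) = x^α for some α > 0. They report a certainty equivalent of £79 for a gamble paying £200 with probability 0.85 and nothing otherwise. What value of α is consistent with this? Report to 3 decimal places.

The lottery's expected utility is 0.85·u(200) + 0.15·u(0) = 0.85·200^α (since u(0) = 0 for α > 0).
Setting u(79) equal to that: 79^α = 0.85·200^α ⇒ (79/200)^α = 0.85.
Taking logs: α·ln(79/200) = ln(0.85), so α = -0.162519 / -0.928870 ≈ 0.175.

α ≈ 0.175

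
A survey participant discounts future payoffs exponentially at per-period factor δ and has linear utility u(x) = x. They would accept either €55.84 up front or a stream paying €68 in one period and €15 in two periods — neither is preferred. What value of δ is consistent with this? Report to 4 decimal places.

Equating present values: 55.84 = 68δ + 15δ².
So 15δ² + 68δ − 55.84 = 0.
δ = (−68 + √(68² + 4·15·55.84)) / (2·15) = (−68 + √7974.40) / 30 ≈ 0.7100.

δ ≈ 0.7100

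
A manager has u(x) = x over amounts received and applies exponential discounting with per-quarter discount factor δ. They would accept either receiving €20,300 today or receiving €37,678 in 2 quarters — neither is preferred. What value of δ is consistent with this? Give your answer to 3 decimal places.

δ ≈ 0.734

The payoff in 2 quarters is discounted by δ^2, so u(20300) = δ^2·u(37678) and δ^2 = u(20300)/u(37678).
With u(x) = x: δ^2 = 20300/37678 = 0.53878.
Taking the square root: δ = 0.53878^(1/2) ≈ 0.734.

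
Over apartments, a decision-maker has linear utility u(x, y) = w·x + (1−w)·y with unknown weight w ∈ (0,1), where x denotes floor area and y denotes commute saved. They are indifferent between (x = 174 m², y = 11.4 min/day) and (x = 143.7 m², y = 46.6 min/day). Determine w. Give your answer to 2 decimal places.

u(174,11.4) = u(143.7,46.6) means w·174 + (1−w)·11.4 = w·143.7 + (1−w)·46.6.
Rearranging, 30.3·w − 35.2·(1−w) = 0.
The marginal rate of substitution is 35.2/30.3, so w = 35.2/(30.3+35.2) = 0.54.

w = 0.54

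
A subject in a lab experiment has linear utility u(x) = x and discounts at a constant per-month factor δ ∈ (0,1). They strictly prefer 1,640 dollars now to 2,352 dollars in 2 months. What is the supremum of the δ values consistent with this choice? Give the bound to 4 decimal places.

Comparing present values: 1640 > δ^2·2352.
So δ^2 < 1640/2352 = 0.69728; taking the square root of both positive sides preserves the inequality.
δ < (1640/2352)^(1/2) ≈ 0.8350.

δ < 0.8350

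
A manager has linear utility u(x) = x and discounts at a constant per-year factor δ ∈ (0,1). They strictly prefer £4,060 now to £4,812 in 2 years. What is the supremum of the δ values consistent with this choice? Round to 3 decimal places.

δ < 0.919

Comparing present values: 4060 > δ^2·4812.
So δ^2 < 4060/4812 = 0.84372; taking the square root of both positive sides preserves the inequality.
δ < 0.84372^(1/2) = 0.919.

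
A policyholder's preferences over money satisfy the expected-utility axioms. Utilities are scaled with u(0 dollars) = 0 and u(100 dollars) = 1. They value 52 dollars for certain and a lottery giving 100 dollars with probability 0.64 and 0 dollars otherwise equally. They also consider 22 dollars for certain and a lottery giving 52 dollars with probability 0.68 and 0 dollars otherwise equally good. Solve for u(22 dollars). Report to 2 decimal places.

0.44

From the first indifference, u(52 dollars) = 0.64·u(100 dollars) + 0.36·u(0 dollars) = 0.64·1 + 0.36·0 = 0.64.
Chaining: u(22 dollars) = 0.68·0.64 + 0.32·0.00 = 0.4352.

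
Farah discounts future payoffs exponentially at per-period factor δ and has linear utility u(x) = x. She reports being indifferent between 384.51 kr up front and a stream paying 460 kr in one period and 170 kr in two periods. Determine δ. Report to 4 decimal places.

The stream is worth 460δ + 170δ² today, so 460δ + 170δ² = 384.51.
Rearranged: 170δ² + 460δ − 384.51 = 0.
By the quadratic formula (taking the positive root), δ = (−460 + √473066.80) / 340 ≈ 0.6700.

δ ≈ 0.6700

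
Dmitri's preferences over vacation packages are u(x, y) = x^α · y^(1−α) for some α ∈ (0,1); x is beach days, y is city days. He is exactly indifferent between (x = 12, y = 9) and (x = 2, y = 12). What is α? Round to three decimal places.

Indifference: 12^α · 9^(1−α) = 2^α · 12^(1−α).
Taking logs: α·ln 12 + (1−α)·ln 9 = α·ln 2 + (1−α)·ln 12, i.e. α·1.791759 = (1−α)·0.287682.
With A = 1.791759 and B = 0.287682: α·A = (1−α)·B, so α = B/(A+B) = 0.287682/2.079441 ≈ 0.138.

α ≈ 0.138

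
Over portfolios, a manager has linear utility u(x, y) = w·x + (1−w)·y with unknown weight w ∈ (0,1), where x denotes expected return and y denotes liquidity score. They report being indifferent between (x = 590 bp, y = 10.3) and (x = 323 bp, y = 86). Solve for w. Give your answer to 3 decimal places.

w = 0.221

Indifference: w·590 + (1−w)·10.3 = w·323 + (1−w)·86.
Collecting terms: w·267 = (1−w)·75.7.
The marginal rate of substitution is 75.7/267, so w = 75.7/(267+75.7) = 0.221.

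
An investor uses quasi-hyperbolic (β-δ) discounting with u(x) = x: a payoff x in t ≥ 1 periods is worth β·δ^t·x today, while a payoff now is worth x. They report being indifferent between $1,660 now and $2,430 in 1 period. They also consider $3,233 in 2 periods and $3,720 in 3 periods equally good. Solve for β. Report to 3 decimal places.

β ≈ 0.786

Both payoffs in the second observation are in the future, so β drops out: δ^2·3233 = δ^3·3720 ⇒ δ = 3233/3720 = 0.86909.
Now use the now-vs-future pair: 1660 = β·δ·2430 gives β = 1660/(0.86909·2430) ≈ 0.786.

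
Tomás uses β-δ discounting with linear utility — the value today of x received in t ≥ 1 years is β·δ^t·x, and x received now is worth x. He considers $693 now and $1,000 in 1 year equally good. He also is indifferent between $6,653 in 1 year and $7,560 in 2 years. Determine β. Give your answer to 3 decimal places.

Both payoffs in the second observation are in the future, so β drops out: δ^1·6653 = δ^2·7560 ⇒ δ = 6653/7560 = 0.88003.
Now use the now-vs-future pair: 693 = β·δ·1000 gives β = 693/(0.88003·1000) ≈ 0.787.

β ≈ 0.787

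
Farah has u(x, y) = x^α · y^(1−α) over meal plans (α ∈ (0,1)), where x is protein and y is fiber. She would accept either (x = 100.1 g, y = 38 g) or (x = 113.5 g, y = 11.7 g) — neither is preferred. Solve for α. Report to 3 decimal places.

α ≈ 0.904

Indifference: 100.1^α · 38^(1−α) = 113.5^α · 11.7^(1−α).
Taking logs: α·ln 100.1 + (1−α)·ln 38 = α·ln 113.5 + (1−α)·ln 11.7, i.e. α·-0.125633 = (1−α)·-1.177997.
So α/(1−α) = (-1.177997)/(-0.125633) = 9.376493, and α = 9.376493/10.376493 ≈ 0.904.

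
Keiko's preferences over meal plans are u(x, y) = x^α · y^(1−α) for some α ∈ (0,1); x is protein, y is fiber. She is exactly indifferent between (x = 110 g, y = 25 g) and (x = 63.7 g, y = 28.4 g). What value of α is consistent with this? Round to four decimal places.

α ≈ 0.1892

Indifference: 110^α · 25^(1−α) = 63.7^α · 28.4^(1−α).
Taking logs: α·ln 110 + (1−α)·ln 25 = α·ln 63.7 + (1−α)·ln 28.4, i.e. α·0.5462958 = (1−α)·0.1275133.
So α/(1−α) = (0.1275133)/(0.5462958) = 0.2334144, and α = 0.2334144/1.2334144 ≈ 0.1892.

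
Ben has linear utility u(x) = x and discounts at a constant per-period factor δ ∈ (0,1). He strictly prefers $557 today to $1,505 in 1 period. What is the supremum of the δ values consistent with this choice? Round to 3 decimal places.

Comparing present values: 557 > δ·1505.
Dividing through by 1505 gives δ < 0.37010.

δ < 0.370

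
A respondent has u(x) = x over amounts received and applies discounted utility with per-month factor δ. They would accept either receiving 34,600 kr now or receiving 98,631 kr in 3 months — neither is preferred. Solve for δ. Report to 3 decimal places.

δ ≈ 0.705

Indifference means u(34600) = δ^3 · u(98631), so δ^3 = u(34600)/u(98631).
With u(x) = x: δ^3 = 34600/98631 = 0.35080.
Hence δ = (0.35080)^(1/3) = 0.70527.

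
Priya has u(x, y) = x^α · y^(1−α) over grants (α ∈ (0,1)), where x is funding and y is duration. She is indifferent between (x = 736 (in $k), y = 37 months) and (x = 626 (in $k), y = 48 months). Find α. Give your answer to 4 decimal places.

Indifference: 736^α · 37^(1−α) = 626^α · 48^(1−α).
(736/626)^α = (48/37)^(1−α); take logs: α·ln(736/626) = (1−α)·ln(48/37), i.e. α·0.1618797 = (1−α)·0.2602831.
With A = 0.1618797 and B = 0.2602831: α·A = (1−α)·B, so α = B/(A+B) = 0.2602831/0.4221628 ≈ 0.6165.

α ≈ 0.6165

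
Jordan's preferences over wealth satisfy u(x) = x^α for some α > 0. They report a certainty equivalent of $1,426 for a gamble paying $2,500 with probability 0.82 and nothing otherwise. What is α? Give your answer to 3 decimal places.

Since u(0) = 0, the lottery's EU is 0.82·2500^α.
Equating: 1426^α = 0.82·2500^α, i.e. 0.5704^α = 0.82.
Taking logs: α·ln(1426/2500) = ln(0.82), so α = -0.198451 / -0.561417 ≈ 0.353.

α ≈ 0.353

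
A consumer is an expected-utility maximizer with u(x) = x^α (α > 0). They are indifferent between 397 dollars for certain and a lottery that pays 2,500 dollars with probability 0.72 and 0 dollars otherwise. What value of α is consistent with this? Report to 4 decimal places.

α ≈ 0.1785

The lottery's expected utility is 0.72·u(2500) + 0.28·u(0) = 0.72·2500^α (since u(0) = 0 for α > 0).
Equating: 397^α = 0.72·2500^α, i.e. 0.1588^α = 0.72.
α = ln(0.72) / ln(397/2500) = -0.3285041/-1.8401097 ≈ 0.1785.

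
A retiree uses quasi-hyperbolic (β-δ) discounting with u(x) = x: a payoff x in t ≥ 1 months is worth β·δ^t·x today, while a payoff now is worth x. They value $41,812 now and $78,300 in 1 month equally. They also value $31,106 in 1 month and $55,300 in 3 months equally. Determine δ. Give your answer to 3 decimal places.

δ ≈ 0.750

The second indifference involves only future payoffs, so β cancels: β·δ^1·31106 = β·δ^3·55300, giving δ^2 = 31106/55300 = 0.56250, so δ = 0.75000.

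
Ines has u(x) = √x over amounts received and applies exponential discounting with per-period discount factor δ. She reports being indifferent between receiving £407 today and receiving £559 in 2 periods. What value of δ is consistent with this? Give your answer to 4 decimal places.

δ ≈ 0.9237

The payoff in 2 periods is discounted by δ^2, so u(407) = δ^2·u(559) and δ^2 = u(407)/u(559).
Since u(x) = √x, δ^2 = √(407/559) = 0.85328.
Taking the square root: δ = 0.85328^(1/2) ≈ 0.9237.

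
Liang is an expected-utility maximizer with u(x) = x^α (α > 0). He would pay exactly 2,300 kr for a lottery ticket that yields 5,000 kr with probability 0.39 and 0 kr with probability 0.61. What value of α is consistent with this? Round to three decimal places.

EU(lottery) = 0.39·5000^α + 0.61·0 = 0.39·5000^α.
Equating: 2300^α = 0.39·5000^α, i.e. 0.4600^α = 0.39.
Take logs: α = ln 0.39 / ln(2300/5000) ≈ 1.21259.

α ≈ 1.213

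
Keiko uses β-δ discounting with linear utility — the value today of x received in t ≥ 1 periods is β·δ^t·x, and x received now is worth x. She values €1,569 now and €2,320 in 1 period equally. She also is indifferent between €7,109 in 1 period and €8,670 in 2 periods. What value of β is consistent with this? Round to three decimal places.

The second indifference involves only future payoffs, so β cancels: β·δ^1·7109 = β·δ^2·8670, giving δ = 7109/8670 = 0.81995.
Now use the now-vs-future pair: 1569 = β·δ·2320 gives β = 1569/(0.81995·2320) ≈ 0.825.

β ≈ 0.825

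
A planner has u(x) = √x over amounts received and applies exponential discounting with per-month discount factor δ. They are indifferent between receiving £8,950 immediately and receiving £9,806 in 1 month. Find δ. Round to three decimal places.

Indifference means u(8950) = δ · u(9806), so δ = u(8950)/u(9806).
With u(x) = √x: δ = √8950/√9806 = √(8950/9806) = 0.95536.

δ ≈ 0.955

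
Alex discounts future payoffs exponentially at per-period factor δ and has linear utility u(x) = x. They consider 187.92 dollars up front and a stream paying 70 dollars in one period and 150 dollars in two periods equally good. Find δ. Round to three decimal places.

δ ≈ 0.910

The stream is worth 70δ + 150δ² today, so 70δ + 150δ² = 187.92.
So 150δ² + 70δ − 187.92 = 0.
The positive root is δ = [−70 + √(70² + 4·150·187.92)] / (2·150) = (−70 + 343.004)/300 ≈ 0.910.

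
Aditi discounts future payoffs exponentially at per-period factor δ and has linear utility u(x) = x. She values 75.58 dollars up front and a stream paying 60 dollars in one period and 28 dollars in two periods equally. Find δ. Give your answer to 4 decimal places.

Equating present values: 75.58 = 60δ + 28δ².
So 28δ² + 60δ − 75.58 = 0.
By the quadratic formula (taking the positive root), δ = (−60 + √12064.96) / 56 ≈ 0.8900.

δ ≈ 0.8900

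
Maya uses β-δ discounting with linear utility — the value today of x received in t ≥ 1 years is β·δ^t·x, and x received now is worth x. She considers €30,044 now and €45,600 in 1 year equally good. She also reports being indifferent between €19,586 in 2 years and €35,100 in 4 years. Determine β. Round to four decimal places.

The second indifference involves only future payoffs, so β cancels: β·δ^2·19586 = β·δ^4·35100, giving δ^2 = 19586/35100 = 0.55801, so δ = 0.74700.
The first indifference: 30044 = β·δ·45600, so β = 30044/(δ·45600) = 30044/(0.74700·45600) ≈ 0.8820.

β ≈ 0.8820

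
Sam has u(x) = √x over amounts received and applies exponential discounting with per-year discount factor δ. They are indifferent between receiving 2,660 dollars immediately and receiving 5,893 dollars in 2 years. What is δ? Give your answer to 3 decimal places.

Indifference means u(2660) = δ^2 · u(5893), so δ^2 = u(2660)/u(5893).
Since u(x) = √x, δ^2 = √(2660/5893) = 0.67185.
Taking the square root: δ = 0.67185^(1/2) ≈ 0.820.

δ ≈ 0.820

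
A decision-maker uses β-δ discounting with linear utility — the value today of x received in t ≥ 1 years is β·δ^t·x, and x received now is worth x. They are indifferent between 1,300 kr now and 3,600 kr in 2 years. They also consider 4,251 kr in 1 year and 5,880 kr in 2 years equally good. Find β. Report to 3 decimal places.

β ≈ 0.691

From the later pair, β·δ^1·4251 = β·δ^2·5880; dividing through, δ = 4251/5880 = 0.72296.
Now use the now-vs-future pair: 1300 = β·δ^2·3600 gives β = 1300/(0.52267·3600) ≈ 0.691.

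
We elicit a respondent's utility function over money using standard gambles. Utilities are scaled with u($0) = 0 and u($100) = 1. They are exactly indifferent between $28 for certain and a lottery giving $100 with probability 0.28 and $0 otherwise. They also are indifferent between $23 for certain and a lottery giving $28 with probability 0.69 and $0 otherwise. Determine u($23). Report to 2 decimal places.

From the first indifference, u($28) = 0.28·u($100) + 0.72·u($0) = 0.28·1 + 0.72·0 = 0.28.
The second indifference gives u($23) = 0.69·u($28) + 0.31·u($0) = 0.69·0.28 + 0.31·0.00 = 0.1932.

0.19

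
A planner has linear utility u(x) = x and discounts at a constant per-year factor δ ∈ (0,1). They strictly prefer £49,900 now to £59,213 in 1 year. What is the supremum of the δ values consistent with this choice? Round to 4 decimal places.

δ < 0.8427

The preference means 49900 > δ·59213.
So δ < 49900/59213 = 0.84272.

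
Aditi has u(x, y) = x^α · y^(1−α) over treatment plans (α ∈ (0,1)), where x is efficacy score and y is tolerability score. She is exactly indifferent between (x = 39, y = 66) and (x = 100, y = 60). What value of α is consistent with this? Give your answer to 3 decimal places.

The Cobb–Douglas utilities coincide, so 39^α·66^(1−α) = 100^α·60^(1−α).
Taking logs: α·ln 39 + (1−α)·ln 66 = α·ln 100 + (1−α)·ln 60, i.e. α·-0.941609 = (1−α)·-0.095310.
With A = -0.941609 and B = -0.095310: α·A = (1−α)·B, so α = B/(A+B) = -0.095310/-1.036919 ≈ 0.092.

α ≈ 0.092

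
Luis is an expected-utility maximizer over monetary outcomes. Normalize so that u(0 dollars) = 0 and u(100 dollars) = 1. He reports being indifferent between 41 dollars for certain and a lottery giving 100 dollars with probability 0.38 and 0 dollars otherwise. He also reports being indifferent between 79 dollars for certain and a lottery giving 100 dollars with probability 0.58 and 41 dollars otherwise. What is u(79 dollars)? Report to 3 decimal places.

0.740

First, u(41 dollars) = 0.38·u(100 dollars) + 0.62·u(0 dollars) = 0.38.
The second indifference gives u(79 dollars) = 0.58·u(100 dollars) + 0.42·u(41 dollars) = 0.58·1.00 + 0.42·0.38 = 0.7396.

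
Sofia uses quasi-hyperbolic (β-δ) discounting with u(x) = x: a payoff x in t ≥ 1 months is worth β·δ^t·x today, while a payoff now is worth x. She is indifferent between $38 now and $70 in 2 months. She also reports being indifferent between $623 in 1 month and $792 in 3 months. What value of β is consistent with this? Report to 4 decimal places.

β ≈ 0.6901

The second indifference involves only future payoffs, so β cancels: β·δ^1·623 = β·δ^3·792, giving δ^2 = 623/792 = 0.78662, so δ = 0.88691.
Now use the now-vs-future pair: 38 = β·δ^2·70 gives β = 38/(0.78662·70) ≈ 0.6901.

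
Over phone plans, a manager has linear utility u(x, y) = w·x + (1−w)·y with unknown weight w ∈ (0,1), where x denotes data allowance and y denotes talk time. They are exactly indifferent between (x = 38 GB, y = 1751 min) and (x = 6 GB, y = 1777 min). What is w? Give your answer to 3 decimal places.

w = 0.448

Equating utilities: w·38 + (1−w)·1751 = w·6 + (1−w)·1777.
Collecting terms: w·32 = (1−w)·26.
Hence w = 26/(32+26) = 26/58 = 0.448.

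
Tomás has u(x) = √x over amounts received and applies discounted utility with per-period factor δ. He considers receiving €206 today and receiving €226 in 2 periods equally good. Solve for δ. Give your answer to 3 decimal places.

Equating discounted utilities: u(206) = δ^2·u(226) ⇒ δ^2 = u(206)/u(226).
Since u(x) = √x, δ^2 = √(206/226) = 0.95473.
Taking the square root: δ = 0.95473^(1/2) ≈ 0.977.

δ ≈ 0.977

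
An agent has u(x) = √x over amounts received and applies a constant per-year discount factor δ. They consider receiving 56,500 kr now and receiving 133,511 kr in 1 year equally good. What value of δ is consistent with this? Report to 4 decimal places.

δ ≈ 0.6505

Equating discounted utilities: u(56500) = δ·u(133511) ⇒ δ = u(56500)/u(133511).
With u(x) = √x: δ = √56500/√133511 = √(56500/133511) = 0.65053.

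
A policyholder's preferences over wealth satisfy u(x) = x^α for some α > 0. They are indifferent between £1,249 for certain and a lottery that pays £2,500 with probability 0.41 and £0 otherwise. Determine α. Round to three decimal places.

EU(lottery) = 0.41·2500^α + 0.59·0 = 0.41·2500^α.
Equating: 1249^α = 0.41·2500^α, i.e. 0.4996^α = 0.41.
Taking logs: α·ln(1249/2500) = ln(0.41), so α = -0.891598 / -0.693948 ≈ 1.285.

α ≈ 1.285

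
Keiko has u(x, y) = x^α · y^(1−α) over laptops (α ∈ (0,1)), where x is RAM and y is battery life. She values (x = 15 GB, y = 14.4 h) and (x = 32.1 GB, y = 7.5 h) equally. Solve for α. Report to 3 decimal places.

α ≈ 0.462

Set the two utilities equal: 15^α·14.4^(1−α) = 32.1^α·7.5^(1−α).
(15/32.1)^α = (7.5/14.4)^(1−α); take logs: α·ln(15/32.1) = (1−α)·ln(7.5/14.4), i.e. α·-0.760806 = (1−α)·-0.652325.
Thus α·(-1.413131) = -0.652325, so α = -0.652325/-1.413131 ≈ 0.462.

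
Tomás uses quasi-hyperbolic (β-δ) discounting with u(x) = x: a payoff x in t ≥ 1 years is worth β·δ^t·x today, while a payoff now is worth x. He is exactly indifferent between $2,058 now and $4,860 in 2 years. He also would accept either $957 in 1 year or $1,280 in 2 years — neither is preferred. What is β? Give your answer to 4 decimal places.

From the later pair, β·δ^1·957 = β·δ^2·1280; dividing through, δ = 957/1280 = 0.74766.
The first indifference: 2058 = β·δ^2·4860, so β = 2058/(δ^2·4860) = 2058/(0.55899·4860) ≈ 0.7575.

β ≈ 0.7575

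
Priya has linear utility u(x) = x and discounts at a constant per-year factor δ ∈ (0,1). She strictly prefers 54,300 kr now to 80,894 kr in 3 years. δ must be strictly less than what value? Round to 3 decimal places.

Under u(x) = x this choice says 54300 > δ^3·80894.
So δ^3 < 54300/80894 = 0.67125; taking the cube root of both positive sides preserves the inequality.
δ < 0.67125^(1/3) = 0.876.

δ < 0.876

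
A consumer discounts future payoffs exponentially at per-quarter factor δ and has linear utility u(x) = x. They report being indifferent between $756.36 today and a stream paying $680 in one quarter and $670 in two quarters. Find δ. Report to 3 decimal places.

The stream is worth 680δ + 670δ² today, so 680δ + 670δ² = 756.36.
That is, 670δ² + 680δ − 756.36 = 0, a quadratic in δ.
δ = (−680 + √(680² + 4·670·756.36)) / (2·670) = (−680 + √2489444.80) / 1340 ≈ 0.670.

δ ≈ 0.670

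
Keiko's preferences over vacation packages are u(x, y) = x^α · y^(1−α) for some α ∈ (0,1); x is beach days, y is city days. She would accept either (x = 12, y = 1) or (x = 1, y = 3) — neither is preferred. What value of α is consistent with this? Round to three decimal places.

Set the two utilities equal: 12^α·1^(1−α) = 1^α·3^(1−α).
(12/1)^α = (3/1)^(1−α); take logs: α·ln(12/1) = (1−α)·ln(3/1), i.e. α·2.484907 = (1−α)·1.098612.
So α/(1−α) = (1.098612)/(2.484907) = 0.442114, and α = 0.442114/1.442114 ≈ 0.307.

α ≈ 0.307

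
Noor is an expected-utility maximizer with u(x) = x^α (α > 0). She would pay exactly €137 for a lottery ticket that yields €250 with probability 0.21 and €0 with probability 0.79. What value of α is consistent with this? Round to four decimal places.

α ≈ 2.5947

EU(lottery) = 0.21·250^α + 0.79·0 = 0.21·250^α.
Setting u(137) equal to that: 137^α = 0.21·250^α ⇒ (137/250)^α = 0.21.
α = ln(0.21) / ln(137/250) = -1.5606477/-0.6014800 ≈ 2.5947.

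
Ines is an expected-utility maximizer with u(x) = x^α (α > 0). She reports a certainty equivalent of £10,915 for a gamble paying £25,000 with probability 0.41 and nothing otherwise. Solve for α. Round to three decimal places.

The lottery's expected utility is 0.41·u(25000) + 0.59·u(0) = 0.41·25000^α (since u(0) = 0 for α > 0).
Indifference: 10915^α = 0.41·25000^α, so (10915/25000)^α = 0.41.
Take logs: α = ln 0.41 / ln(10915/25000) ≈ 1.07585.

α ≈ 1.076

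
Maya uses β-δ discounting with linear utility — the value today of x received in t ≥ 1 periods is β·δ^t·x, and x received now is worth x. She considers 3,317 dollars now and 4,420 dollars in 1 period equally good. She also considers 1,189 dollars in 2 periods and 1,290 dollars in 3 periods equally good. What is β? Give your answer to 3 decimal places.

β ≈ 0.814

Both payoffs in the second observation are in the future, so β drops out: δ^2·1189 = δ^3·1290 ⇒ δ = 1189/1290 = 0.92171.
The first indifference: 3317 = β·δ·4420, so β = 3317/(δ·4420) = 3317/(0.92171·4420) ≈ 0.814.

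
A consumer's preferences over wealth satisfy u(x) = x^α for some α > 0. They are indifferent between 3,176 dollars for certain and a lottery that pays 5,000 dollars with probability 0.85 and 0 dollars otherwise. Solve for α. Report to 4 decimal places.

α ≈ 0.3581

EU(lottery) = 0.85·5000^α + 0.15·0 = 0.85·5000^α.
Equating: 3176^α = 0.85·5000^α, i.e. 0.6352^α = 0.85.
α = ln(0.85) / ln(3176/5000) = -0.1625189/-0.4538154 ≈ 0.3581.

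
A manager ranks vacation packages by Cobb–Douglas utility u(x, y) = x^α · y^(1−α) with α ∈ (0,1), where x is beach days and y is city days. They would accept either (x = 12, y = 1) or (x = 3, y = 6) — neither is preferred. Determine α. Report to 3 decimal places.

Set the two utilities equal: 12^α·1^(1−α) = 3^α·6^(1−α).
Taking logs: α·ln 12 + (1−α)·ln 1 = α·ln 3 + (1−α)·ln 6, i.e. α·1.386294 = (1−α)·1.791759.
With A = 1.386294 and B = 1.791759: α·A = (1−α)·B, so α = B/(A+B) = 1.791759/3.178053 ≈ 0.564.

α ≈ 0.564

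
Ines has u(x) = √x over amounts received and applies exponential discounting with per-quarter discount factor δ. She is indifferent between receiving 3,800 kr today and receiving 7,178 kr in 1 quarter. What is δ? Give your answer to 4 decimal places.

Indifference means u(3800) = δ · u(7178), so δ = u(3800)/u(7178).
Since u(x) = √x, δ = √(3800/7178) = 0.72760.

δ ≈ 0.7276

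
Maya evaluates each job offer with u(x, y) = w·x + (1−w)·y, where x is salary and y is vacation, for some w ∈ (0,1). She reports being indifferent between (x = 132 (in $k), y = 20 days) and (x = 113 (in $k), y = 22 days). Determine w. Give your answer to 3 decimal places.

u(132,20) = u(113,22) means w·132 + (1−w)·20 = w·113 + (1−w)·22.
Collecting terms: w·19 = (1−w)·2.
The marginal rate of substitution is 2/19, so w = 2/(19+2) = 0.095.

w = 0.095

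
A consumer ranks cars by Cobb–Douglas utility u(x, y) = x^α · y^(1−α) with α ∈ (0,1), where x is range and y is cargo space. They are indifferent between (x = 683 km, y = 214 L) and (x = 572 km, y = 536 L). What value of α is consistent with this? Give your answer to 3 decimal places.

Set the two utilities equal: 683^α·214^(1−α) = 572^α·536^(1−α).
Taking logs: α·ln 683 + (1−α)·ln 214 = α·ln 572 + (1−α)·ln 536, i.e. α·0.177356 = (1−α)·0.918158.
So α/(1−α) = (0.918158)/(0.177356) = 5.176921, and α = 5.176921/6.176921 ≈ 0.838.

α ≈ 0.838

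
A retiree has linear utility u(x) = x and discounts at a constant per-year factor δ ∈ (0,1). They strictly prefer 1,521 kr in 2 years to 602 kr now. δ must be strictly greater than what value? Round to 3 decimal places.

δ > 0.629

Under u(x) = x this choice says 602 < δ^2·1521.
Hence δ^2 > 602/1521 = 0.39579, and x ↦ x^(1/2) is increasing on (0,∞).
δ > 0.39579^(1/2) = 0.629.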